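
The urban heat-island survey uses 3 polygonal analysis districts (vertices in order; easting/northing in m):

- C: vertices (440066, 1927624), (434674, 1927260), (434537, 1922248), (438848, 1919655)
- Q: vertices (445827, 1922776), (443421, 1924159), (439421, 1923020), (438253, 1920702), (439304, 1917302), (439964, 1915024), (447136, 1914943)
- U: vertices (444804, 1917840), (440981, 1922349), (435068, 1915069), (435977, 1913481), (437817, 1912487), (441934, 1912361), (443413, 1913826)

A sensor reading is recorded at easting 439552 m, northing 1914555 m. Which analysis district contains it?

Cast a ray rightward from (439552, 1914555). For each polygon, the edges (by vertex number in listed order) whose endpoints lie on opposite sides of northing = 1914555, where each meets that height, and whether that is right or left of the point:
C: no edge straddles that height → 0 crossings.
Q: no edge straddles that height → 0 crossings.
U: 3–4 at easting≈435362.2 (left), 7–1 at easting≈443665.6 (right) → 1 crossing.
Only U has an odd count, so the point is inside U.

U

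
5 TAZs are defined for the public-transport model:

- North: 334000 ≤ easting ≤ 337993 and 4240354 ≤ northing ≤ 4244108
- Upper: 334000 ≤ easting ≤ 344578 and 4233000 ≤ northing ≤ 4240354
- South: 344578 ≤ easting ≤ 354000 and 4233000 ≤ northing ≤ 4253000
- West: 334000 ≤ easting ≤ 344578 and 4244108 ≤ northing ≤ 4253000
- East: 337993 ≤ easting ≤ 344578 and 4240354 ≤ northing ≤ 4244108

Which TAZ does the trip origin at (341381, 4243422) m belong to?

The point has easting = 341381 and northing = 4243422.
Only East satisfies 337993 ≤ easting ≤ 344578 and 4240354 ≤ northing ≤ 4244108.

East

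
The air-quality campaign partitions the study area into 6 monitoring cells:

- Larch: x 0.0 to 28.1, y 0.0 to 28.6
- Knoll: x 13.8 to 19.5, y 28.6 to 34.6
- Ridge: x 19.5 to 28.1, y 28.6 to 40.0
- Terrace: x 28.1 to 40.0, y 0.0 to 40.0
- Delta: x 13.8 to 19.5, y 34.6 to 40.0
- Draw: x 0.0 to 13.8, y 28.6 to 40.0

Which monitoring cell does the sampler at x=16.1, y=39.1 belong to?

The point has x = 16.1 and y = 39.1.
Only Delta satisfies 13.8 ≤ x ≤ 19.5 and 34.6 ≤ y ≤ 40.0.

Delta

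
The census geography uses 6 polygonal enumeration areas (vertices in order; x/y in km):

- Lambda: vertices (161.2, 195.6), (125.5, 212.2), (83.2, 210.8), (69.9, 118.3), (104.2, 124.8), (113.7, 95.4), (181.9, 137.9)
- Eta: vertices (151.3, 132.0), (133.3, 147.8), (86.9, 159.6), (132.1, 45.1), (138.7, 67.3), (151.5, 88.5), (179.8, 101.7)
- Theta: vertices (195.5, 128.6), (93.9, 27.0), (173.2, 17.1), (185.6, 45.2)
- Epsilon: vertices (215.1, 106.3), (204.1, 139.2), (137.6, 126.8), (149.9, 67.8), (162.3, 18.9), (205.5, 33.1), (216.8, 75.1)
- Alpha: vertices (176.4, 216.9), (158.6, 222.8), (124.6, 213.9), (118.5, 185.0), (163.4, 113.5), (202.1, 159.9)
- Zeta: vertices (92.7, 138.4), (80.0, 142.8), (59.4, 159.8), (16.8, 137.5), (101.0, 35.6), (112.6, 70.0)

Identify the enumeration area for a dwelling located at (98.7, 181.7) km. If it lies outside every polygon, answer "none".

Lambda

Cast a ray rightward from (98.7, 181.7). For each polygon, the edges (by vertex number in listed order) whose endpoints lie on opposite sides of y = 181.7, where each meets that height, and whether that is right or left of the point:
Lambda: 3–4 at x≈79.02 (left), 7–1 at x≈166.19 (right) → 1 crossing.
Eta: no edge straddles that height → 0 crossings.
Theta: no edge straddles that height → 0 crossings.
Epsilon: no edge straddles that height → 0 crossings.
Alpha: 4–5 at x≈120.57 (right), 6–1 at x≈192.27 (right) → 2 crossings.
Zeta: no edge straddles that height → 0 crossings.
Only Lambda has an odd count, so the point is inside Lambda.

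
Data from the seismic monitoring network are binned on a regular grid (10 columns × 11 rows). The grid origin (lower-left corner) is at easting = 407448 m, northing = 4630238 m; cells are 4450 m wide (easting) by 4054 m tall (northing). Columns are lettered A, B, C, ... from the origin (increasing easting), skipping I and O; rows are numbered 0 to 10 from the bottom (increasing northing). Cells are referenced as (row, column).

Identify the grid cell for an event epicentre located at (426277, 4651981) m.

(5, E)

Column index: ⌊(426277 − 407448) / 4450⌋ = ⌊4.231⌋ = 4 → column E
Row offset from origin: ⌊(4651981 − 4630238) / 4054⌋ = ⌊5.363⌋ = 5 → row 5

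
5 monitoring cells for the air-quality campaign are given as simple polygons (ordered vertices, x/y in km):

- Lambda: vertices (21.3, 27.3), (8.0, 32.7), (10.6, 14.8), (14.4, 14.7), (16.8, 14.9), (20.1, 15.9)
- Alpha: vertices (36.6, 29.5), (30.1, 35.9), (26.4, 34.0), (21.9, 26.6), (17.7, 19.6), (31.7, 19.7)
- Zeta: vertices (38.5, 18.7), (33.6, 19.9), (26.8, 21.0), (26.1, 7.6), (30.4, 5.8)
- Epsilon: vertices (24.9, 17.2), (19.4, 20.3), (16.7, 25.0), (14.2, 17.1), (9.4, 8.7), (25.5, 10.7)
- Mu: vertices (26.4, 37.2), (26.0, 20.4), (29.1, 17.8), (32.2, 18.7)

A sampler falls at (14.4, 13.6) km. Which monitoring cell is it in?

Cast a ray rightward from (14.4, 13.6). For each polygon, the edges (by vertex number in listed order) whose endpoints lie on opposite sides of y = 13.6, where each meets that height, and whether that is right or left of the point:
Lambda: no edge straddles that height → 0 crossings.
Alpha: no edge straddles that height → 0 crossings.
Zeta: 3–4 at x≈26.41 (right), 5–1 at x≈35.30 (right) → 2 crossings.
Epsilon: 4–5 at x≈12.20 (left), 6–1 at x≈25.23 (right) → 1 crossing.
Mu: no edge straddles that height → 0 crossings.
Only Epsilon has an odd count, so the point is inside Epsilon.

Epsilon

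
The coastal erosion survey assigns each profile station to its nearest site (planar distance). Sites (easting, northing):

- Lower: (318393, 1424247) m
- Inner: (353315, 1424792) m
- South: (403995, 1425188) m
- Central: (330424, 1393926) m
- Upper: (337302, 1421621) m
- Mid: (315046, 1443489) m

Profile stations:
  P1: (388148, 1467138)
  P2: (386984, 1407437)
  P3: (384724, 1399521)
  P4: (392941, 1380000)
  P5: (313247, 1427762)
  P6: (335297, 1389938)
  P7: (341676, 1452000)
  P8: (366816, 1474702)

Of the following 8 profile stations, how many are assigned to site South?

P1 → South
P2 → South
P3 → South
P4 → South
P5 → Lower
P6 → Central
P7 → Mid
P8 → Inner
4 of the 8 go to South.

4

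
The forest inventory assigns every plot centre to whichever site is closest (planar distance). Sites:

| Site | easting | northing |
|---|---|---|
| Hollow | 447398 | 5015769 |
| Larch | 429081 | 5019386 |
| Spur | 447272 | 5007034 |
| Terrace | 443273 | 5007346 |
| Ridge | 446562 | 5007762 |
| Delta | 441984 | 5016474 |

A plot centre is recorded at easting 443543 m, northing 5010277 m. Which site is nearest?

Terrace

Squared distances to each site:
Hollow: 45023089.000; Larch: 292123325.000; Spur: 24422490.000; Terrace: 8663661.000; Ridge: 15439586.000; Delta: 40833290.000.
Minimum at Terrace.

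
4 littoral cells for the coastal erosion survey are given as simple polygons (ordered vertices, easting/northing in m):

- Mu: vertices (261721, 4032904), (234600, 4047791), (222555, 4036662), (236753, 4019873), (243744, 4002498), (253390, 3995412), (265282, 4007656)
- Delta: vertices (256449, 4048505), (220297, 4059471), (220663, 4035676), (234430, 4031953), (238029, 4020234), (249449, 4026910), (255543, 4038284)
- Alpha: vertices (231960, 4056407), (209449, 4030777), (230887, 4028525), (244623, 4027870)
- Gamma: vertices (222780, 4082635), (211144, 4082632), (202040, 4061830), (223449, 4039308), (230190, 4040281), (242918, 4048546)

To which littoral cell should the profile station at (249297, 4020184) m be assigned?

Cast a ray rightward from (249297, 4020184). For each polygon, the edges (by vertex number in listed order) whose endpoints lie on opposite sides of northing = 4020184, where each meets that height, and whether that is right or left of the point:
Mu: 3–4 at easting≈236490.0 (left), 7–1 at easting≈263515.0 (right) → 1 crossing.
Delta: no edge straddles that height → 0 crossings.
Alpha: no edge straddles that height → 0 crossings.
Gamma: no edge straddles that height → 0 crossings.
Only Mu has an odd count, so the point is inside Mu.

Mu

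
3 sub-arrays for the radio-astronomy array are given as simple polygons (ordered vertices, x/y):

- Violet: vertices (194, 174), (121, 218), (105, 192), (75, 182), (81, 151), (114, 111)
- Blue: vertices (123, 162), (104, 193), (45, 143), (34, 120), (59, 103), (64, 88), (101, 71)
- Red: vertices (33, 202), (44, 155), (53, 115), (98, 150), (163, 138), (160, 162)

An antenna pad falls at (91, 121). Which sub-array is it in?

Blue

Cast a ray rightward from (91, 121). For each polygon, the edges (by vertex number in listed order) whose endpoints lie on opposite sides of y = 121, where each meets that height, and whether that is right or left of the point:
Violet: 5–6 at x≈105.8 (right), 6–1 at x≈126.7 (right) → 2 crossings.
Blue: 3–4 at x≈34.5 (left), 7–1 at x≈113.1 (right) → 1 crossing.
Red: 2–3 at x≈51.6 (left), 3–4 at x≈60.7 (left) → 0 crossings.
Only Blue has an odd count, so the point is inside Blue.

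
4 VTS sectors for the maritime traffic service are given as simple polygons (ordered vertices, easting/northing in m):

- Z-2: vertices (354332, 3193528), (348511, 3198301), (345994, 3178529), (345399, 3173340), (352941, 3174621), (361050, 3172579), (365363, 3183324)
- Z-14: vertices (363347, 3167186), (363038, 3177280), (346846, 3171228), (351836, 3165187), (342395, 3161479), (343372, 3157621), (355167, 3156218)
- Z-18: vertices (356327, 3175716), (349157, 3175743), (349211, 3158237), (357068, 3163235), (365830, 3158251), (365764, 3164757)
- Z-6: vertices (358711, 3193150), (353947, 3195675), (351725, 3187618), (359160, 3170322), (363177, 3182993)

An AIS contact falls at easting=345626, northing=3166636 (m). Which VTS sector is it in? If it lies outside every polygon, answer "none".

none

Cast a ray rightward from (345626, 3166636). For each polygon, the edges (by vertex number in listed order) whose endpoints lie on opposite sides of northing = 3166636, where each meets that height, and whether that is right or left of the point:
Z-2: no edge straddles that height → 0 crossings.
Z-14: 3–4 at easting≈350639.1 (right), 7–1 at easting≈362936.8 (right) → 2 crossings.
Z-18: 2–3 at easting≈349185.1 (right), 6–1 at easting≈364146.0 (right) → 2 crossings.
Z-6: no edge straddles that height → 0 crossings.
All counts are even, so the point lies outside every listed polygon.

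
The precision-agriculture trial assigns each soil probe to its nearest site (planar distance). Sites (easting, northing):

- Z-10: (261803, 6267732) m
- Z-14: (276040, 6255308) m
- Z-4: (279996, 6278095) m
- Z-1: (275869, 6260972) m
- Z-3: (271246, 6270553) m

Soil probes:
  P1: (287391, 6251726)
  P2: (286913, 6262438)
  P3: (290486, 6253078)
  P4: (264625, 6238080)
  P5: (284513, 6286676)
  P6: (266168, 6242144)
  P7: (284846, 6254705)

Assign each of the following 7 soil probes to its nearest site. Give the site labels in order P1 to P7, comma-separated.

Z-14, Z-1, Z-14, Z-14, Z-4, Z-14, Z-14

P1 → Z-14 (d²=141675925.00)
P2 → Z-1 (d²=124119092.00)
P3 → Z-14 (d²=213659816.00)
P4 → Z-14 (d²=427106209.00)
P5 → Z-4 (d²=94036850.00)
P6 → Z-14 (d²=270747280.00)
P7 → Z-14 (d²=77909245.00)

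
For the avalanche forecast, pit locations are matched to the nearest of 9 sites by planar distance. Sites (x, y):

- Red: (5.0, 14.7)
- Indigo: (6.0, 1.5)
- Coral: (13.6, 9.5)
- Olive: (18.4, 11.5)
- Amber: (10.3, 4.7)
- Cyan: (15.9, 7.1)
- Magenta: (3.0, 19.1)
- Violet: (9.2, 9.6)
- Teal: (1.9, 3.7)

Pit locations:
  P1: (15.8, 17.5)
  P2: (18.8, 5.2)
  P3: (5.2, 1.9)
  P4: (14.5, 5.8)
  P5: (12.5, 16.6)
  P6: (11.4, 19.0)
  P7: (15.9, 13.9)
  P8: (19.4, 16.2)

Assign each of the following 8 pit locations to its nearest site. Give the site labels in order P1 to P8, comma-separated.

P1 → Olive (d²=42.76)
P2 → Cyan (d²=12.02)
P3 → Indigo (d²=0.80)
P4 → Cyan (d²=3.65)
P5 → Coral (d²=51.62)
P6 → Red (d²=59.45)
P7 → Olive (d²=12.01)
P8 → Olive (d²=23.09)

Olive, Cyan, Indigo, Cyan, Coral, Red, Olive, Olive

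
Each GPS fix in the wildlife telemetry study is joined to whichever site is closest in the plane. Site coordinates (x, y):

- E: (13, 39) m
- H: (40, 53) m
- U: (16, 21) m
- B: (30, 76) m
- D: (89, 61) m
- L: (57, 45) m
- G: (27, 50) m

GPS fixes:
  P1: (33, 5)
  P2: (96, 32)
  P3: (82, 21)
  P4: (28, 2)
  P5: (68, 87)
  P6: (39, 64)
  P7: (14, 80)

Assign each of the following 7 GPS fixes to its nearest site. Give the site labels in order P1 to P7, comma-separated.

P1 → U (d²=545.00)
P2 → D (d²=890.00)
P3 → L (d²=1201.00)
P4 → U (d²=505.00)
P5 → D (d²=1117.00)
P6 → H (d²=122.00)
P7 → B (d²=272.00)

U, D, L, U, D, H, B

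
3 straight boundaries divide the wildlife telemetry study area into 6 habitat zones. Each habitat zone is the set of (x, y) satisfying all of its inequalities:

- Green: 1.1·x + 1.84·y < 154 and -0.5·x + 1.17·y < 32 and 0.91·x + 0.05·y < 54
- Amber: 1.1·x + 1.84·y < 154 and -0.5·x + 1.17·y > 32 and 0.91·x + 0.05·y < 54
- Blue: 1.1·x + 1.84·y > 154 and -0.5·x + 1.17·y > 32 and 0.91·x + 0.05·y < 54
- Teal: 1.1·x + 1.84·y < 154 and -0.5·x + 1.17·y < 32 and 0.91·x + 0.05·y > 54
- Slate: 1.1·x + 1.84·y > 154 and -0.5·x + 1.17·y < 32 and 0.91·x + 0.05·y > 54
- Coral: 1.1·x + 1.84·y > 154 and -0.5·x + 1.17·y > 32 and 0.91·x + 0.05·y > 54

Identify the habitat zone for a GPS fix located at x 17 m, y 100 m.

1.1·17 + 1.84·100 = 202.700, which is > 154
-0.5·17 + 1.17·100 = 108.500, which is > 32
0.91·17 + 0.05·100 = 20.470, which is < 54
This sign pattern matches Blue.

Blue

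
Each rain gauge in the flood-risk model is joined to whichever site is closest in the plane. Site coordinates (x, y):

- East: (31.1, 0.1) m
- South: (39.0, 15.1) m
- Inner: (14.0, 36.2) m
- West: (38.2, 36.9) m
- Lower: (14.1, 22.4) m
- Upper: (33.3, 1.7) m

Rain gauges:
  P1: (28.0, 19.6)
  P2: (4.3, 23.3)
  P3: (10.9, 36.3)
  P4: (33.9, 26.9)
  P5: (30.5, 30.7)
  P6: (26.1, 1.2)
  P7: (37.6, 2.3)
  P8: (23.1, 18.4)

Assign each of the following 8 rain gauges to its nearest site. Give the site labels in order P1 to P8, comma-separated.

South, Lower, Inner, West, West, East, Upper, Lower

P1 → South (d²=141.25)
P2 → Lower (d²=96.85)
P3 → Inner (d²=9.62)
P4 → West (d²=118.49)
P5 → West (d²=97.73)
P6 → East (d²=26.21)
P7 → Upper (d²=18.85)
P8 → Lower (d²=97.00)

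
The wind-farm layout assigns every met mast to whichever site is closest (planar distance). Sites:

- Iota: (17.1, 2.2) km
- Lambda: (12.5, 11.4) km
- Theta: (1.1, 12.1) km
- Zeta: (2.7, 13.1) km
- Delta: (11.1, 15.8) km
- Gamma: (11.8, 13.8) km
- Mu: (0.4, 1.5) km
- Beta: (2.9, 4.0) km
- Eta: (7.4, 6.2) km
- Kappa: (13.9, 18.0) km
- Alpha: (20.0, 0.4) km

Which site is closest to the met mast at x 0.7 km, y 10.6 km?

Squared distances to each site:
Iota: 339.520; Lambda: 139.880; Theta: 2.410; Zeta: 10.250; Delta: 135.200; Gamma: 133.450; Mu: 82.900; Beta: 48.400; Eta: 64.250; Kappa: 229.000; Alpha: 476.530.
Minimum at Theta.

Theta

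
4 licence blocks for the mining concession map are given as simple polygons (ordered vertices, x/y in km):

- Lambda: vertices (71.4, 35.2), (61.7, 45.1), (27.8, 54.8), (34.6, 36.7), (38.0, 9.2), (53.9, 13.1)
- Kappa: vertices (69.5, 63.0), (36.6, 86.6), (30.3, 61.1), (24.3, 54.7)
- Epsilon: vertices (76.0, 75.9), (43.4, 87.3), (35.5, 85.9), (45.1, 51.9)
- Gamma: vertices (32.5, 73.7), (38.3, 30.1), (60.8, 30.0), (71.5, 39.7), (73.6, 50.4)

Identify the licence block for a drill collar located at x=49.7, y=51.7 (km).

Gamma

Cast a ray rightward from (49.7, 51.7). For each polygon, the edges (by vertex number in listed order) whose endpoints lie on opposite sides of y = 51.7, where each meets that height, and whether that is right or left of the point:
Lambda: 2–3 at x≈38.63 (left), 3–4 at x≈28.96 (left) → 0 crossings.
Kappa: no edge straddles that height → 0 crossings.
Epsilon: no edge straddles that height → 0 crossings.
Gamma: 1–2 at x≈35.43 (left), 5–1 at x≈71.31 (right) → 1 crossing.
Only Gamma has an odd count, so the point is inside Gamma.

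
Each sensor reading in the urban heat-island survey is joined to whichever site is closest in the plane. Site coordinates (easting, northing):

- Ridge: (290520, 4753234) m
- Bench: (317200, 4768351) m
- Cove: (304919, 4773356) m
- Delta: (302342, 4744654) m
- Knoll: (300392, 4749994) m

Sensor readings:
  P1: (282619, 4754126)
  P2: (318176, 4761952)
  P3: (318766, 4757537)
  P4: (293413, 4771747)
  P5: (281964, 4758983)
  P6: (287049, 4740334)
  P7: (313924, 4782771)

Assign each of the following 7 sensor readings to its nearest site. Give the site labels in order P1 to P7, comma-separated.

Ridge, Bench, Bench, Cove, Ridge, Ridge, Cove

P1 → Ridge (d²=63221465.00)
P2 → Bench (d²=41899777.00)
P3 → Bench (d²=119394952.00)
P4 → Cove (d²=134976917.00)
P5 → Ridge (d²=106256137.00)
P6 → Ridge (d²=178457841.00)
P7 → Cove (d²=169732250.00)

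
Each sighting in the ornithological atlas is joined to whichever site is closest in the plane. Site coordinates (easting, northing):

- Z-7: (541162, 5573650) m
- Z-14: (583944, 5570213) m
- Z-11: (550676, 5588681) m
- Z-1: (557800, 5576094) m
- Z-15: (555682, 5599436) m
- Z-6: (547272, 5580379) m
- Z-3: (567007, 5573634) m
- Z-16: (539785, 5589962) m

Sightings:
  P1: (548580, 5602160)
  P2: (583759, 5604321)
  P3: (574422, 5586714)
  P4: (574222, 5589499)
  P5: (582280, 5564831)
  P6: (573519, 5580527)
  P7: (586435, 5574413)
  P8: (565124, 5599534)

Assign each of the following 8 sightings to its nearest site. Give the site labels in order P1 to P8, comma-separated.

Z-15, Z-15, Z-3, Z-3, Z-14, Z-3, Z-14, Z-15

P1 → Z-15 (d²=57858580.00)
P2 → Z-15 (d²=812181154.00)
P3 → Z-3 (d²=226068625.00)
P4 → Z-3 (d²=303754450.00)
P5 → Z-14 (d²=31734820.00)
P6 → Z-3 (d²=89919593.00)
P7 → Z-14 (d²=23845081.00)
P8 → Z-15 (d²=89160968.00)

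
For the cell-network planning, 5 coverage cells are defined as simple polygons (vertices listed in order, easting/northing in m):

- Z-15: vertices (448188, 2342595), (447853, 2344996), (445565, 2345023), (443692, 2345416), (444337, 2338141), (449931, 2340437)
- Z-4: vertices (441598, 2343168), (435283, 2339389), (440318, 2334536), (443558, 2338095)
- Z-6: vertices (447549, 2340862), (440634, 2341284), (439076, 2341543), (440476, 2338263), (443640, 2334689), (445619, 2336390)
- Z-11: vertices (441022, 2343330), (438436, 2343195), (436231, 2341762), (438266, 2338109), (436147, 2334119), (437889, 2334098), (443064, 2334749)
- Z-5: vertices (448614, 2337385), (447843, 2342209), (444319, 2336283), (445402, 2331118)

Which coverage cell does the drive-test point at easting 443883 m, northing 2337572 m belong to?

Z-6

Cast a ray rightward from (443883, 2337572). For each polygon, the edges (by vertex number in listed order) whose endpoints lie on opposite sides of northing = 2337572, where each meets that height, and whether that is right or left of the point:
Z-15: no edge straddles that height → 0 crossings.
Z-4: 2–3 at easting≈437168.1 (left), 3–4 at easting≈443081.9 (left) → 0 crossings.
Z-6: 4–5 at easting≈441087.7 (left), 6–1 at easting≈446129.1 (right) → 1 crossing.
Z-11: 4–5 at easting≈437980.8 (left), 7–1 at easting≈442392.2 (left) → 0 crossings.
Z-5: 1–2 at easting≈448584.1 (right), 2–3 at easting≈445085.5 (right) → 2 crossings.
Only Z-6 has an odd count, so the point is inside Z-6.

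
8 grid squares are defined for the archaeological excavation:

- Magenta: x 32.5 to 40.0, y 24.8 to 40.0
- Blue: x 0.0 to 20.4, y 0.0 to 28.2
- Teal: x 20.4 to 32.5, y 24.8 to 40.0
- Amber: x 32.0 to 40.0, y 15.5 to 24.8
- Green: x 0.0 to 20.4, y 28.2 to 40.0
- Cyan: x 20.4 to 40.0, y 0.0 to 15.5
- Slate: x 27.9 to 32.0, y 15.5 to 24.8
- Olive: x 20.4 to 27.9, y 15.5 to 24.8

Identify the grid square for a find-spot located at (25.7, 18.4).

Olive

The point has x = 25.7 and y = 18.4.
Only Olive satisfies 20.4 ≤ x ≤ 27.9 and 15.5 ≤ y ≤ 24.8.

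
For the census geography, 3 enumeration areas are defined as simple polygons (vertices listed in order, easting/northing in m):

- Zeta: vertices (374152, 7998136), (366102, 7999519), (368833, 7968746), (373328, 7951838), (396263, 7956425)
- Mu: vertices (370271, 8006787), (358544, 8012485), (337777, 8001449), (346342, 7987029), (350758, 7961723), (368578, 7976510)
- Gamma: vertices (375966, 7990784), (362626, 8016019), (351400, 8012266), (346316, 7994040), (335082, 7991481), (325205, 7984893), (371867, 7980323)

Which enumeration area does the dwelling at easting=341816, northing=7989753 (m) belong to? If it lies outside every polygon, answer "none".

Cast a ray rightward from (341816, 7989753). For each polygon, the edges (by vertex number in listed order) whose endpoints lie on opposite sides of northing = 7989753, where each meets that height, and whether that is right or left of the point:
Zeta: 2–3 at easting≈366968.7 (right), 5–1 at easting≈378595.8 (right) → 2 crossings.
Mu: 3–4 at easting≈344724.0 (right), 6–1 at easting≈369318.5 (right) → 2 crossings.
Gamma: 5–6 at easting≈332491.3 (left), 7–1 at easting≈375562.0 (right) → 1 crossing.
Only Gamma has an odd count, so the point is inside Gamma.

Gamma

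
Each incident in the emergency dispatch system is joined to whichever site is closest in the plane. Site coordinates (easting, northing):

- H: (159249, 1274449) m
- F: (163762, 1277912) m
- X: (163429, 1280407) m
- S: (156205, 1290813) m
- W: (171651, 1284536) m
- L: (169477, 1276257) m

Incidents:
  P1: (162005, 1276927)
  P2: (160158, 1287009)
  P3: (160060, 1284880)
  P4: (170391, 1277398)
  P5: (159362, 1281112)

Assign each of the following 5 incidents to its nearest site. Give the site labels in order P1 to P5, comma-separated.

F, S, X, L, X

P1 → F (d²=4057274.00)
P2 → S (d²=30096625.00)
P3 → X (d²=31357890.00)
P4 → L (d²=2137277.00)
P5 → X (d²=17037514.00)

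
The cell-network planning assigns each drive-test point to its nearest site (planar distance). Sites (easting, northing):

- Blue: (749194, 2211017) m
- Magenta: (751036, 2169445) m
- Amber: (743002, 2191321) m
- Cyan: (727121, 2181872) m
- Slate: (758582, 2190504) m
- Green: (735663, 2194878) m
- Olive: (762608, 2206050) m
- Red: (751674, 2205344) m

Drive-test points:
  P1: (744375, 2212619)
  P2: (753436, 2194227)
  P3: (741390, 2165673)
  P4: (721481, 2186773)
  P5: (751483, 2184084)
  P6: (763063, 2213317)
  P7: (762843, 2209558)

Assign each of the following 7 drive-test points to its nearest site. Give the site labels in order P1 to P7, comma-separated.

Blue, Slate, Magenta, Cyan, Slate, Olive, Olive

P1 → Blue (d²=25789165.00)
P2 → Slate (d²=40342045.00)
P3 → Magenta (d²=107273300.00)
P4 → Cyan (d²=55829401.00)
P5 → Slate (d²=91612201.00)
P6 → Olive (d²=53016314.00)
P7 → Olive (d²=12361289.00)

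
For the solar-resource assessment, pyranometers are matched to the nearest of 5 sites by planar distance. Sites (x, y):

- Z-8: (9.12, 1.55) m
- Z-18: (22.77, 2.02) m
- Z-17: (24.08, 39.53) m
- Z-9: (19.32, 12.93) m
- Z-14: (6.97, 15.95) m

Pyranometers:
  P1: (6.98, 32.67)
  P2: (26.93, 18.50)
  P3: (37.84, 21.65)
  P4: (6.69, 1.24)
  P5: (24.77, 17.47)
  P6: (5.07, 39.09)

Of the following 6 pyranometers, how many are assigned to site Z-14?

1

P1 → Z-14
P2 → Z-9
P3 → Z-9
P4 → Z-8
P5 → Z-9
P6 → Z-17
1 of the 6 goes to Z-14.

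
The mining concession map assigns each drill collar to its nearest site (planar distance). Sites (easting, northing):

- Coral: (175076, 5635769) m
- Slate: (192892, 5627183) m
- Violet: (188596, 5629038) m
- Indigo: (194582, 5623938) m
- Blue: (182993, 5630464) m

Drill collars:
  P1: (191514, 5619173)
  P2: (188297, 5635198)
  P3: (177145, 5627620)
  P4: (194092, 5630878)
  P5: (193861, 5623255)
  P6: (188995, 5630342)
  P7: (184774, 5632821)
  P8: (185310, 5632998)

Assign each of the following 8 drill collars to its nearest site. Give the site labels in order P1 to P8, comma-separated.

Indigo, Violet, Blue, Slate, Indigo, Violet, Blue, Blue

P1 → Indigo (d²=32117849.00)
P2 → Violet (d²=38035001.00)
P3 → Blue (d²=42287440.00)
P4 → Slate (d²=15093025.00)
P5 → Indigo (d²=986330.00)
P6 → Violet (d²=1859617.00)
P7 → Blue (d²=8727410.00)
P8 → Blue (d²=11789645.00)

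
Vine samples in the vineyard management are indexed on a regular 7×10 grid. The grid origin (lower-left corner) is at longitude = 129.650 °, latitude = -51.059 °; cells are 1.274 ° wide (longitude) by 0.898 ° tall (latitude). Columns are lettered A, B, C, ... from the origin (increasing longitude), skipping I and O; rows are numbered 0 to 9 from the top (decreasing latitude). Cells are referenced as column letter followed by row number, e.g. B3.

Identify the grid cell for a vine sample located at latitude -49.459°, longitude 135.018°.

Column index: ⌊(135.018 − 129.650) / 1.274⌋ = ⌊4.214⌋ = 4 → column E
Row offset from origin: ⌊(-49.459 − -51.059) / 0.898⌋ = ⌊1.782⌋ = 1 → row 8 (counted from top)

E8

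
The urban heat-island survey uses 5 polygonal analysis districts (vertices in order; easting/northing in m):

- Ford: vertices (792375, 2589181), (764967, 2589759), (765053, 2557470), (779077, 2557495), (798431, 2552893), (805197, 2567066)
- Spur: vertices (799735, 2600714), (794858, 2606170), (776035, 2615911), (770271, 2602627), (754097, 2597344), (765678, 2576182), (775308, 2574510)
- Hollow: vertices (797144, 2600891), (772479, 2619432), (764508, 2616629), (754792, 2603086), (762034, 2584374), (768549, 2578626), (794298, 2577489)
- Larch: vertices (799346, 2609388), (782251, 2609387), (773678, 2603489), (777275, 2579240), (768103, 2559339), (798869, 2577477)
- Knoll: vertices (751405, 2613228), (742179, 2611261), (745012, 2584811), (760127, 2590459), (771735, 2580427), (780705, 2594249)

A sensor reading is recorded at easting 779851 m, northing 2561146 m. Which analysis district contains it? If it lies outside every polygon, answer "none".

Ford

Cast a ray rightward from (779851, 2561146). For each polygon, the edges (by vertex number in listed order) whose endpoints lie on opposite sides of northing = 2561146, where each meets that height, and whether that is right or left of the point:
Ford: 2–3 at easting≈765043.2 (left), 5–6 at easting≈802370.9 (right) → 1 crossing.
Spur: no edge straddles that height → 0 crossings.
Hollow: no edge straddles that height → 0 crossings.
Larch: 4–5 at easting≈768935.8 (left), 5–6 at easting≈771168.1 (left) → 0 crossings.
Knoll: no edge straddles that height → 0 crossings.
Only Ford has an odd count, so the point is inside Ford.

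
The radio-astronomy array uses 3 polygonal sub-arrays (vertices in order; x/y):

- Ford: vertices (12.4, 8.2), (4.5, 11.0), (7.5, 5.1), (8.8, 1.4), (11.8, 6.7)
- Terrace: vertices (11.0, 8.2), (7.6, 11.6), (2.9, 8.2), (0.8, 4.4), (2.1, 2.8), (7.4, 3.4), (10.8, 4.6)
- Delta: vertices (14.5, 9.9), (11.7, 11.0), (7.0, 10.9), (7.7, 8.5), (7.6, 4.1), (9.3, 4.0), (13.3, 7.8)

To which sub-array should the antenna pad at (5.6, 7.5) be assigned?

Cast a ray rightward from (5.6, 7.5). For each polygon, the edges (by vertex number in listed order) whose endpoints lie on opposite sides of y = 7.5, where each meets that height, and whether that is right or left of the point:
Ford: 2–3 at x≈6.28 (right), 5–1 at x≈12.12 (right) → 2 crossings.
Terrace: 3–4 at x≈2.51 (left), 7–1 at x≈10.96 (right) → 1 crossing.
Delta: 4–5 at x≈7.68 (right), 6–7 at x≈12.98 (right) → 2 crossings.
Only Terrace has an odd count, so the point is inside Terrace.

Terrace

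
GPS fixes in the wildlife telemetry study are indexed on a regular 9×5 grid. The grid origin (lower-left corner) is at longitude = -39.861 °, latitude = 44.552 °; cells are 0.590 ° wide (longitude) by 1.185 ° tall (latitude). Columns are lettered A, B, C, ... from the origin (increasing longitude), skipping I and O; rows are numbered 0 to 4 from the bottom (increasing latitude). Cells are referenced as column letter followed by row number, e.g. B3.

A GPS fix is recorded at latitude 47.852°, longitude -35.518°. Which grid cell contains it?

H2

Column index: ⌊(-35.518 − -39.861) / 0.590⌋ = ⌊7.361⌋ = 7 → column H
Row offset from origin: ⌊(47.852 − 44.552) / 1.185⌋ = ⌊2.785⌋ = 2 → row 2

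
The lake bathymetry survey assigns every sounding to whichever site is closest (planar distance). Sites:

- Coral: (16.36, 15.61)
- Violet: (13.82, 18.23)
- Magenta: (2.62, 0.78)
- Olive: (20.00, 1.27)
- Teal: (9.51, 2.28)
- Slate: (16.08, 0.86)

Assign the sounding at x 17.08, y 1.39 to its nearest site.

Squared distances to each site:
Coral: 202.727; Violet: 294.213; Magenta: 209.464; Olive: 8.541; Teal: 58.097; Slate: 1.281.
Minimum at Slate.

Slate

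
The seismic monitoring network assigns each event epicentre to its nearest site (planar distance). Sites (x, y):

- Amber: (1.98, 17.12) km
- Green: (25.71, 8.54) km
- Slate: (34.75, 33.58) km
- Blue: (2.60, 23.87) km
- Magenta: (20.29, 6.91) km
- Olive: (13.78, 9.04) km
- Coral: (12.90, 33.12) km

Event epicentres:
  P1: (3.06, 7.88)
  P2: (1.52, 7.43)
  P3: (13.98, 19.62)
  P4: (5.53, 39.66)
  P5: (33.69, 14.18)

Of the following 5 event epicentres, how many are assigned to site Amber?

2

P1 → Amber
P2 → Amber
P3 → Olive
P4 → Coral
P5 → Green
2 of the 5 go to Amber.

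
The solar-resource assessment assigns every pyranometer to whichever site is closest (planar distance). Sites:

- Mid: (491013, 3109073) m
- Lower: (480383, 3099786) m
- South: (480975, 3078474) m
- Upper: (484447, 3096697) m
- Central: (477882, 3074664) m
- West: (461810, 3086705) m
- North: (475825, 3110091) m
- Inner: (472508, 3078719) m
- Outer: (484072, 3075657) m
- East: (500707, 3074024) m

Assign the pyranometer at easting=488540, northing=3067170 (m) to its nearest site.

Squared distances to each site:
Mid: 1761977138.000; Lower: 1130340105.000; South: 185009641.000; Upper: 888596378.000; Central: 169753000.000; West: 1096109125.000; North: 2003883466.000; Inner: 390404425.000; Outer: 91992193.000; East: 195013205.000.
Minimum at Outer.

Outer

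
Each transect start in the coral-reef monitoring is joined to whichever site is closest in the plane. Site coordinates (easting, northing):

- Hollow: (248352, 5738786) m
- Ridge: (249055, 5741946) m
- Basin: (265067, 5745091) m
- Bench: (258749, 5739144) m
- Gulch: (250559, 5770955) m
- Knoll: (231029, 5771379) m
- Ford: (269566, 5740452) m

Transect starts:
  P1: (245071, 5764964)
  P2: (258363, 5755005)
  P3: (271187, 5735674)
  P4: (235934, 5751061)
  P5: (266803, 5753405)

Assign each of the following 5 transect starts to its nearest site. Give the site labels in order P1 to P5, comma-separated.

Gulch, Basin, Ford, Ridge, Basin

P1 → Gulch (d²=66010225.00)
P2 → Basin (d²=143231012.00)
P3 → Ford (d²=25456925.00)
P4 → Ridge (d²=255243866.00)
P5 → Basin (d²=72136292.00)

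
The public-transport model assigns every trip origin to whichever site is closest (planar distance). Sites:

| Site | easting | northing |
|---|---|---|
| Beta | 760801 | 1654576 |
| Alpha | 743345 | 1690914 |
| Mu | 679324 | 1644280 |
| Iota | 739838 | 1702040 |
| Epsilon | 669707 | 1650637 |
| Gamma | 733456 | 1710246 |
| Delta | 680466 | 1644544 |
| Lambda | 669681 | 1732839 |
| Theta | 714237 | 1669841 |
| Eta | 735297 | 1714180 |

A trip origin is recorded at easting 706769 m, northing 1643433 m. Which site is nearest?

Delta

Squared distances to each site:
Beta: 3043623473.000; Alpha: 3592249137.000; Mu: 753945434.000; Iota: 4528339210.000; Epsilon: 1425489460.000; Gamma: 5176172938.000; Delta: 693082130.000; Lambda: 9368952580.000; Theta: 753153488.000; Eta: 5818984793.000.
Minimum at Delta.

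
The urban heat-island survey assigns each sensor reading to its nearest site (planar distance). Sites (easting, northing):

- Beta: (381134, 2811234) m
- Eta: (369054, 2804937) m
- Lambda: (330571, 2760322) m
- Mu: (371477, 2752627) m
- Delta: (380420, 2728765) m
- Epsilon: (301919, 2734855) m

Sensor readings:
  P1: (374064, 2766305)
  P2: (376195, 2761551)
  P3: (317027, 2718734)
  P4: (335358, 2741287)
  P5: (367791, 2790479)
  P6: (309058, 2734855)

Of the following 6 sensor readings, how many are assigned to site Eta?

P1 → Mu
P2 → Mu
P3 → Epsilon
P4 → Lambda
P5 → Eta
P6 → Epsilon
1 of the 6 goes to Eta.

1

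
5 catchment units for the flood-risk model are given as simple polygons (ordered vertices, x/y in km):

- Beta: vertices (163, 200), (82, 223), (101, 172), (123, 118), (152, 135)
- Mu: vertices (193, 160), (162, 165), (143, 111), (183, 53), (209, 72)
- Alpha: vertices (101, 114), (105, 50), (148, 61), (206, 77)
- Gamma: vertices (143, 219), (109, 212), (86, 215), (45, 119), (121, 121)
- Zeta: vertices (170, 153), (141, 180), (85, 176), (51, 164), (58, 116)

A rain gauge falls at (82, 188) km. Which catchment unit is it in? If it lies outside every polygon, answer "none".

Gamma

Cast a ray rightward from (82, 188). For each polygon, the edges (by vertex number in listed order) whose endpoints lie on opposite sides of y = 188, where each meets that height, and whether that is right or left of the point:
Beta: 2–3 at x≈95.0 (right), 5–1 at x≈161.0 (right) → 2 crossings.
Mu: no edge straddles that height → 0 crossings.
Alpha: no edge straddles that height → 0 crossings.
Gamma: 3–4 at x≈74.5 (left), 5–1 at x≈136.0 (right) → 1 crossing.
Zeta: no edge straddles that height → 0 crossings.
Only Gamma has an odd count, so the point is inside Gamma.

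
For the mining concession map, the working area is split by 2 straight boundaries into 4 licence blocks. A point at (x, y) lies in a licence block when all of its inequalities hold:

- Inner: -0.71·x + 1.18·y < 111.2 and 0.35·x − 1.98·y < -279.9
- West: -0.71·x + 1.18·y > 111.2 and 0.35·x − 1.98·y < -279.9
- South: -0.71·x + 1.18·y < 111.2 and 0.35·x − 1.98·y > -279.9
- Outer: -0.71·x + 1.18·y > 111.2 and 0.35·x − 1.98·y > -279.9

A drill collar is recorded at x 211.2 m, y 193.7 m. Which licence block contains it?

Inner

-0.71·211.2 + 1.18·193.7 = 78.614, which is < 111.2
0.35·211.2 − 1.98·193.7 = -309.606, which is < -279.9
This sign pattern matches Inner.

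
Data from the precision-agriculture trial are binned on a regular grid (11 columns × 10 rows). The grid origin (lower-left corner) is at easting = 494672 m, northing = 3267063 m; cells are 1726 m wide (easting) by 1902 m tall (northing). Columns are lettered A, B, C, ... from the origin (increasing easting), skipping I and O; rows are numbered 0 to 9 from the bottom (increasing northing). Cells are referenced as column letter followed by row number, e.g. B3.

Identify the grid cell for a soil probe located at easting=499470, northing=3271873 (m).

C2

Column index: ⌊(499470 − 494672) / 1726⌋ = ⌊2.780⌋ = 2 → column C
Row offset from origin: ⌊(3271873 − 3267063) / 1902⌋ = ⌊2.529⌋ = 2 → row 2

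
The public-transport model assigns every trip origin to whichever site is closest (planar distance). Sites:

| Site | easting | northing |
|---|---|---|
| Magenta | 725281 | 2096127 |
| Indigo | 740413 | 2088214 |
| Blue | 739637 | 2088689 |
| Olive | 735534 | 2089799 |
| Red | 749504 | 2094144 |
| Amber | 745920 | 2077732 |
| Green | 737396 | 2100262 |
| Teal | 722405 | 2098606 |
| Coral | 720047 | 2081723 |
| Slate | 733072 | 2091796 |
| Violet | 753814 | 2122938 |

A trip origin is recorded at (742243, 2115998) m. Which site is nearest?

Violet

Squared distances to each site:
Magenta: 682566085.000; Indigo: 775299556.000; Blue: 752572717.000; Olive: 731398282.000; Red: 530319437.000; Amber: 1477807085.000; Green: 271115105.000; Teal: 696027908.000; Coral: 1667438041.000; Slate: 669844045.000; Violet: 182051641.000.
Minimum at Violet.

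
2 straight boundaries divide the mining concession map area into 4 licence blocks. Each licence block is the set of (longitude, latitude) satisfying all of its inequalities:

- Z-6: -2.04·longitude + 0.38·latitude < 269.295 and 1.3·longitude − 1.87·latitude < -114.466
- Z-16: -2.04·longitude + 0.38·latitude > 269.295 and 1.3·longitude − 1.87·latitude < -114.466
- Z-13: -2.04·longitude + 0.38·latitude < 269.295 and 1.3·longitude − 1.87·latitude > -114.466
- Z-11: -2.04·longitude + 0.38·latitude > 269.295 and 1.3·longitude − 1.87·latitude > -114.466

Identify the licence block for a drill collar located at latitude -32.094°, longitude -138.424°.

Z-16

-2.04·-138.424 + 0.38·-32.094 = 270.189, which is > 269.295
1.3·-138.424 − 1.87·-32.094 = -119.935, which is < -114.466
This sign pattern matches Z-16.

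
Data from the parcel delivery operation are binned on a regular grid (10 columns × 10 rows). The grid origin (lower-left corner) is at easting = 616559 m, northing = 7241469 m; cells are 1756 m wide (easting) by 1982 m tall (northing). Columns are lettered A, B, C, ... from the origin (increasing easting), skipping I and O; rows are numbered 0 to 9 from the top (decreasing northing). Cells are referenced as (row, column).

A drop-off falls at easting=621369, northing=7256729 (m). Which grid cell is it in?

Column index: ⌊(621369 − 616559) / 1756⌋ = ⌊2.739⌋ = 2 → column C
Row offset from origin: ⌊(7256729 − 7241469) / 1982⌋ = ⌊7.699⌋ = 7 → row 2 (counted from top)

(2, C)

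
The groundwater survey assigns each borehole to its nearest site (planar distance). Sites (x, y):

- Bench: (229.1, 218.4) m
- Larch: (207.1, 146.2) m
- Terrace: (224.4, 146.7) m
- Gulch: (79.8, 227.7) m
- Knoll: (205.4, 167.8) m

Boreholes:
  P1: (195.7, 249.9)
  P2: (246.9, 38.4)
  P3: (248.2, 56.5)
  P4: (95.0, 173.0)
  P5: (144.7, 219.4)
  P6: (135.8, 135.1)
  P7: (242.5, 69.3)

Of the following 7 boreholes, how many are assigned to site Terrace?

P1 → Bench
P2 → Terrace
P3 → Terrace
P4 → Gulch
P5 → Gulch
P6 → Larch
P7 → Terrace
3 of the 7 go to Terrace.

3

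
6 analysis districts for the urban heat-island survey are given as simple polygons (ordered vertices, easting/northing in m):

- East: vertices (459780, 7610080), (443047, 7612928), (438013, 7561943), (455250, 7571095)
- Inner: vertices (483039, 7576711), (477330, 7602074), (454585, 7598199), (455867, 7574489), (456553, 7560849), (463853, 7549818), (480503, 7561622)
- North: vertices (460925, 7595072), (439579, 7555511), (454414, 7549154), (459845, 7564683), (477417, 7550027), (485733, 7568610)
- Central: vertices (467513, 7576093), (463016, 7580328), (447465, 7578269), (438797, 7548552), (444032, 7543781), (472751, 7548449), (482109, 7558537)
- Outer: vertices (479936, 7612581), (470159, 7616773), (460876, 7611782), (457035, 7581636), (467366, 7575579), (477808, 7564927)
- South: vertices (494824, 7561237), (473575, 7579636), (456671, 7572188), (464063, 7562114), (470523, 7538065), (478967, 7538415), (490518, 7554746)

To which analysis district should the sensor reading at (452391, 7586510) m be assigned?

East

Cast a ray rightward from (452391, 7586510). For each polygon, the edges (by vertex number in listed order) whose endpoints lie on opposite sides of northing = 7586510, where each meets that height, and whether that is right or left of the point:
East: 2–3 at easting≈440438.6 (left), 4–1 at easting≈457041.2 (right) → 1 crossing.
Inner: 1–2 at easting≈480833.3 (right), 3–4 at easting≈455217.0 (right) → 2 crossings.
North: 1–2 at easting≈456305.2 (right), 6–1 at easting≈468951.8 (right) → 2 crossings.
Central: no edge straddles that height → 0 crossings.
Outer: 3–4 at easting≈457656.0 (right), 6–1 at easting≈478771.8 (right) → 2 crossings.
South: no edge straddles that height → 0 crossings.
Only East has an odd count, so the point is inside East.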